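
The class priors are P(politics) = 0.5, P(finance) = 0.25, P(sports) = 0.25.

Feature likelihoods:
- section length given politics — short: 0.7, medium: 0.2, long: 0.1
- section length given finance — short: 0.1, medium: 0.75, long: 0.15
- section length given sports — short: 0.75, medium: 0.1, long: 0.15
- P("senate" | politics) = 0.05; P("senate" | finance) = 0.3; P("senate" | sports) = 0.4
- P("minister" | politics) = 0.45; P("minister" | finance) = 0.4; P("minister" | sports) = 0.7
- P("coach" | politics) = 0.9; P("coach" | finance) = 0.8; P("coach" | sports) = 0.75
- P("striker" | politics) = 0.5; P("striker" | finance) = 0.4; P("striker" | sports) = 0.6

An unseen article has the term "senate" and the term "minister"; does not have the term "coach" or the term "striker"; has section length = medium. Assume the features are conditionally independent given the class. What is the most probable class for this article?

politics: 0.5 × 0.2 × 0.05 × 0.45 × (1−0.9) × (1−0.5) = 0.0001125
finance: 0.25 × 0.75 × 0.3 × 0.4 × (1−0.8) × (1−0.4) = 0.0027
sports: 0.25 × 0.1 × 0.4 × 0.7 × (1−0.75) × (1−0.6) = 0.0007
Highest score → finance.

finance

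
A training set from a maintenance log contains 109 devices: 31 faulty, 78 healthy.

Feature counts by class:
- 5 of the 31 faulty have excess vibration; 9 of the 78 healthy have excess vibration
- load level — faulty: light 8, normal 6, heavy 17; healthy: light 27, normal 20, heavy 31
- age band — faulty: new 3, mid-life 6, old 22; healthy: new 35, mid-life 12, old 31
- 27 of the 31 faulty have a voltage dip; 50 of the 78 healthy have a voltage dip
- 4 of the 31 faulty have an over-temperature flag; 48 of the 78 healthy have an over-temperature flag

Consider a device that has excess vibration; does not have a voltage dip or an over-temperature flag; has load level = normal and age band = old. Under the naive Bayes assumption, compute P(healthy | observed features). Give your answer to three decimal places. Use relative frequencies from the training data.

0.621

faulty: (31/109) × (5/31) × (6/31) × (22/31) × (4/31) × (27/31) ≈ 0.0007081
healthy: (78/109) × (9/78) × (20/78) × (31/78) × (28/78) × (30/78) ≈ 0.00116174
P(healthy | x) = 0.00116174 / 0.00186984 ≈ 0.621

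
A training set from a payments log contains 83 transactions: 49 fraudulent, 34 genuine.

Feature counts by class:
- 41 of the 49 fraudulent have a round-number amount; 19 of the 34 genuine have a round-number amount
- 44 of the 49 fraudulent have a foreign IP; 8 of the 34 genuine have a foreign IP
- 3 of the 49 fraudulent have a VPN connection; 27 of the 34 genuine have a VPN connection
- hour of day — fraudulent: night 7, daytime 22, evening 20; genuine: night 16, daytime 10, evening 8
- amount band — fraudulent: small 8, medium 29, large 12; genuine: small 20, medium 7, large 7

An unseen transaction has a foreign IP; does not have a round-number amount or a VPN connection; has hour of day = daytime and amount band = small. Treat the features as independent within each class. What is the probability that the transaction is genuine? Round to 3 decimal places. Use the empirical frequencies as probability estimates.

fraudulent: (49/83) × (8/49) × (44/49) × (46/49) × (22/49) × (8/49) ≈ 0.00595595
genuine: (34/83) × (15/34) × (8/34) × (7/34) × (10/34) × (20/34) ≈ 0.00151466
P(genuine | x) = 0.00151466 / 0.00747061 ≈ 0.203

0.203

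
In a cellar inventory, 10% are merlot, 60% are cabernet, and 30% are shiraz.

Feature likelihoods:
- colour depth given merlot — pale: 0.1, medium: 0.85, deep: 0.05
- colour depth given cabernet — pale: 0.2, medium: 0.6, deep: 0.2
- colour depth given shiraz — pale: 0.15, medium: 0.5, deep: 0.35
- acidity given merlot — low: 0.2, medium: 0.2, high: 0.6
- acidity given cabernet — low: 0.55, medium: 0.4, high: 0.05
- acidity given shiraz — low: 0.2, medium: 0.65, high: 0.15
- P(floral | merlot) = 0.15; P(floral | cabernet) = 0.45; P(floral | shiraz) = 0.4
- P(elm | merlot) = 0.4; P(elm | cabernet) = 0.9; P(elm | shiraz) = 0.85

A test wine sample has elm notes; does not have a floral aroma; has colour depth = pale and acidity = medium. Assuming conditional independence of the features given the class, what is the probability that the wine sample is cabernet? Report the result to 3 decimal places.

merlot: 0.1 × 0.1 × 0.2 × (1−0.15) × 0.4 = 0.00068
cabernet: 0.6 × 0.2 × 0.4 × (1−0.45) × 0.9 = 0.02376
shiraz: 0.3 × 0.15 × 0.65 × (1−0.4) × 0.85 = 0.0149175
P(cabernet | x) = 0.02376 / 0.0393575 ≈ 0.604

0.604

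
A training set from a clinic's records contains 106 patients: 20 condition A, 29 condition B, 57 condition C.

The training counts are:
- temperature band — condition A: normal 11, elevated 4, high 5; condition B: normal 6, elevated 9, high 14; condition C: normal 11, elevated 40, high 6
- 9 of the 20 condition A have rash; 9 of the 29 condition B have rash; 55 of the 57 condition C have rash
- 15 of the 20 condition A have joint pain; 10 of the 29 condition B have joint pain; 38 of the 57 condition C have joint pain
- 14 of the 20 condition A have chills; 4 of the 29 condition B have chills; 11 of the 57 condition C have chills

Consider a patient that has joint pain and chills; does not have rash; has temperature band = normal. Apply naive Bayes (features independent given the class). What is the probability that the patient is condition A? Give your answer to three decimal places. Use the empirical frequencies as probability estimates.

0.928

condition A: (20/106) × (11/20) × (11/20) × (15/20) × (14/20) ≈ 0.0299646
condition B: (29/106) × (6/29) × (20/29) × (10/29) × (4/29) ≈ 0.0018567
condition C: (57/106) × (11/57) × (2/57) × (38/57) × (11/57) ≈ 0.000468456
P(condition A | x) = 0.0299646 / 0.032289756 ≈ 0.928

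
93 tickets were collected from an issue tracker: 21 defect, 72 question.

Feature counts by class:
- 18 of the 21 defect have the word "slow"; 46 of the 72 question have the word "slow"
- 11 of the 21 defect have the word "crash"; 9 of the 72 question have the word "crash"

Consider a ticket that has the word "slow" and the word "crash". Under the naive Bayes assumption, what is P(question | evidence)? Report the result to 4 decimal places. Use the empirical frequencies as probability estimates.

0.3788

defect: (21/93) × (18/21) × (11/21) ≈ 0.101382
question: (72/93) × (46/72) × (9/72) ≈ 0.061828
P(question | x) = 0.061828 / 0.16321 ≈ 0.3788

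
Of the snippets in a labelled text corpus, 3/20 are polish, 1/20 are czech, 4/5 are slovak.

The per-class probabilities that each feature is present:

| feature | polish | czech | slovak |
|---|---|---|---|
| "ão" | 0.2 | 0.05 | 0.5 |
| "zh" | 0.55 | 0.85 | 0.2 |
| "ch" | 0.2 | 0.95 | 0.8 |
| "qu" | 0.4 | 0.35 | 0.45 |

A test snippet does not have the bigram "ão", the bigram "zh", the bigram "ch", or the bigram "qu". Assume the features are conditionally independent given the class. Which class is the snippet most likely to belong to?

slovak

polish: 0.15 × (1−0.2) × (1−0.55) × (1−0.2) × (1−0.4) = 0.02592
czech: 0.05 × (1−0.05) × (1−0.85) × (1−0.95) × (1−0.35) = 0.0002315625
slovak: 0.8 × (1−0.5) × (1−0.2) × (1−0.8) × (1−0.45) = 0.0352
Highest score → slovak.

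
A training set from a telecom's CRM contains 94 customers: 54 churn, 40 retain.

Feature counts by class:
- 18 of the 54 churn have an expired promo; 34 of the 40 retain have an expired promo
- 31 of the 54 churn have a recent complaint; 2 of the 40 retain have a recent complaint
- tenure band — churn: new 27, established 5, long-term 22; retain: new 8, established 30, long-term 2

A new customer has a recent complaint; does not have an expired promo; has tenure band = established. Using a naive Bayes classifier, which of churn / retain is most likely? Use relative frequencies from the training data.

churn

churn: (54/94) × (36/54) × (31/54) × (5/54) ≈ 0.0203572
retain: (40/94) × (6/40) × (2/40) × (30/40) ≈ 0.00239362
Highest score → churn.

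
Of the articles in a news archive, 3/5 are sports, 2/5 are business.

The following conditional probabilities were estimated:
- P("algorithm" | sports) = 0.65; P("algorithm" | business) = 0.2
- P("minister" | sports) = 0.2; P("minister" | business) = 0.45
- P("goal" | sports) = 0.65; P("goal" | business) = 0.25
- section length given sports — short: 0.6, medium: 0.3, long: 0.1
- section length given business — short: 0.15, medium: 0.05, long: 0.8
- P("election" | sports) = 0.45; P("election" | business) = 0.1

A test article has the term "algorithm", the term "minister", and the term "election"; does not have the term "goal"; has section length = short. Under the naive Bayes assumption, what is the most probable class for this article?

sports: 0.6 × 0.65 × 0.2 × (1−0.65) × 0.6 × 0.45 = 0.007371
business: 0.4 × 0.2 × 0.45 × (1−0.25) × 0.15 × 0.1 = 0.000405
Highest score → sports.

sports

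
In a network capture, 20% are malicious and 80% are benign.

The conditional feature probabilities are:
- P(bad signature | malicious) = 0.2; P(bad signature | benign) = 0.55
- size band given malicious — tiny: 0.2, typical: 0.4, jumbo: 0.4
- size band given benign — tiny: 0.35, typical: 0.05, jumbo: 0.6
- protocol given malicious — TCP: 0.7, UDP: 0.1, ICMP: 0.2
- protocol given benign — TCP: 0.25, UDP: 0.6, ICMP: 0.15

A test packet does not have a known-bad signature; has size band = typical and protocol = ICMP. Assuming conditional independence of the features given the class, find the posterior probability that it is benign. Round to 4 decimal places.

malicious: 0.2 × (1−0.2) × 0.4 × 0.2 = 0.0128
benign: 0.8 × (1−0.55) × 0.05 × 0.15 = 0.0027
P(benign | x) = 0.0027 / 0.0155 ≈ 0.1742

0.1742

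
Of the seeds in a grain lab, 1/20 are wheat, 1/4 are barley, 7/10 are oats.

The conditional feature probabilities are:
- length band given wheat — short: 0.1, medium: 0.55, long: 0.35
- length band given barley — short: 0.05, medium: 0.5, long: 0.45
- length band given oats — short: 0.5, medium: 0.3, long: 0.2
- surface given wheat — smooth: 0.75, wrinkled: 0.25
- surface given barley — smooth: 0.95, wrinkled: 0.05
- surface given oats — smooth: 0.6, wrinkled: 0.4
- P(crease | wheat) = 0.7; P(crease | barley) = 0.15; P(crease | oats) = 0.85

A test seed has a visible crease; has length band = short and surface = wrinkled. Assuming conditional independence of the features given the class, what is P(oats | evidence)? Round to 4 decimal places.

wheat: 0.05 × 0.1 × 0.25 × 0.7 = 0.000875
barley: 0.25 × 0.05 × 0.05 × 0.15 = 0.00009375
oats: 0.7 × 0.5 × 0.4 × 0.85 = 0.119
P(oats | x) = 0.119 / 0.11996875 ≈ 0.9919

0.9919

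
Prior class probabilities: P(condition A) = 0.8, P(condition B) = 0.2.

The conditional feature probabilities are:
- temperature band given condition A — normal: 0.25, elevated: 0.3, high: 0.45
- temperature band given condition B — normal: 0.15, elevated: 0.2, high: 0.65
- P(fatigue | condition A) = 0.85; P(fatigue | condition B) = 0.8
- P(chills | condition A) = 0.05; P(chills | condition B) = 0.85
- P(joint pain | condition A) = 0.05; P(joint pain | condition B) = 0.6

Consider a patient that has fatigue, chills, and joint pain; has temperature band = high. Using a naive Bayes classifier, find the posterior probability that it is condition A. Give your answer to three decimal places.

0.014

condition A: 0.8 × 0.45 × 0.85 × 0.05 × 0.05 = 0.000765
condition B: 0.2 × 0.65 × 0.8 × 0.85 × 0.6 = 0.05304
P(condition A | x) = 0.000765 / 0.053805 ≈ 0.014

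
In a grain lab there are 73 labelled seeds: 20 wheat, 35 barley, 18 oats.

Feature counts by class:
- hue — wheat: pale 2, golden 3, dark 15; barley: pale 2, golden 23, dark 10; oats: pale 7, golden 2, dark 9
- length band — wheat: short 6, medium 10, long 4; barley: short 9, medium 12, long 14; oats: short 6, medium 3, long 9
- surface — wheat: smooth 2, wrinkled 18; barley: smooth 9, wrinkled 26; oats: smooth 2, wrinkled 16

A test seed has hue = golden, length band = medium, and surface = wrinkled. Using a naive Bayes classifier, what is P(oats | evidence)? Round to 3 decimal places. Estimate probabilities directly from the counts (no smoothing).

wheat: (20/73) × (3/20) × (10/20) × (18/20) ≈ 0.0184932
barley: (35/73) × (23/35) × (12/35) × (26/35) ≈ 0.080246
oats: (18/73) × (2/18) × (3/18) × (16/18) ≈ 0.00405885
P(oats | x) = 0.00405885 / 0.10279805 ≈ 0.039

0.039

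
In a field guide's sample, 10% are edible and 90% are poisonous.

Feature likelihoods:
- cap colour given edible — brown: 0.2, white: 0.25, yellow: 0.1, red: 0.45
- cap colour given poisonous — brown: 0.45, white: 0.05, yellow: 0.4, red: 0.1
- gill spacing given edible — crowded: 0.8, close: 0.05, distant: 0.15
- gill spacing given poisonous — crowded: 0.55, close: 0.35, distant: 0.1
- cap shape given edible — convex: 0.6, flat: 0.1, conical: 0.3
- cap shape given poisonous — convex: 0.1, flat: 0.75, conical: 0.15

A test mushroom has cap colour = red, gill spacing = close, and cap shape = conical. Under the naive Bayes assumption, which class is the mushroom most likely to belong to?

edible: 0.1 × 0.45 × 0.05 × 0.3 = 0.000675
poisonous: 0.9 × 0.1 × 0.35 × 0.15 = 0.004725
Highest score → poisonous.

poisonous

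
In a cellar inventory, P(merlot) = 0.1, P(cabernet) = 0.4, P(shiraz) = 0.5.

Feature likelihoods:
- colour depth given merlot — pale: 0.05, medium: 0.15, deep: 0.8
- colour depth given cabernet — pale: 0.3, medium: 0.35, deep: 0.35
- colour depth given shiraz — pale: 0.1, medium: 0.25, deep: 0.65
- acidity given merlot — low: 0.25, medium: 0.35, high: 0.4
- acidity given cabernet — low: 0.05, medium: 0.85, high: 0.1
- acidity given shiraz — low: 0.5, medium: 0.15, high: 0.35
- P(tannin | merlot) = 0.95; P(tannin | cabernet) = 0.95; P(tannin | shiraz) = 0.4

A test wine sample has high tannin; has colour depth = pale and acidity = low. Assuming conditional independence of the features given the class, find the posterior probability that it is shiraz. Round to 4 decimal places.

0.5922

merlot: 0.1 × 0.05 × 0.25 × 0.95 = 0.0011875
cabernet: 0.4 × 0.3 × 0.05 × 0.95 = 0.0057
shiraz: 0.5 × 0.1 × 0.5 × 0.4 = 0.01
P(shiraz | x) = 0.01 / 0.0168875 ≈ 0.5922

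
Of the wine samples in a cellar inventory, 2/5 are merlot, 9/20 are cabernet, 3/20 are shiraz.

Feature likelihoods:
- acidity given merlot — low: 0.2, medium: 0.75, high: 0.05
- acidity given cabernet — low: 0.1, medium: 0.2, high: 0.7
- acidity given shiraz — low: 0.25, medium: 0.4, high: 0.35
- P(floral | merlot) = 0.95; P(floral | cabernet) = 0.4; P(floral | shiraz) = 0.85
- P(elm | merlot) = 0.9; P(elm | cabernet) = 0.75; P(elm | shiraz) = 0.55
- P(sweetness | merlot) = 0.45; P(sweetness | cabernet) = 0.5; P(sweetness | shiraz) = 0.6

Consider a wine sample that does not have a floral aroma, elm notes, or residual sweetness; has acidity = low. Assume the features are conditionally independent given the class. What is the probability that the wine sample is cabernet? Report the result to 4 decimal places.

0.7325

merlot: 0.4 × 0.2 × (1−0.95) × (1−0.9) × (1−0.45) = 0.00022
cabernet: 0.45 × 0.1 × (1−0.4) × (1−0.75) × (1−0.5) = 0.003375
shiraz: 0.15 × 0.25 × (1−0.85) × (1−0.55) × (1−0.6) = 0.0010125
P(cabernet | x) = 0.003375 / 0.0046075 ≈ 0.7325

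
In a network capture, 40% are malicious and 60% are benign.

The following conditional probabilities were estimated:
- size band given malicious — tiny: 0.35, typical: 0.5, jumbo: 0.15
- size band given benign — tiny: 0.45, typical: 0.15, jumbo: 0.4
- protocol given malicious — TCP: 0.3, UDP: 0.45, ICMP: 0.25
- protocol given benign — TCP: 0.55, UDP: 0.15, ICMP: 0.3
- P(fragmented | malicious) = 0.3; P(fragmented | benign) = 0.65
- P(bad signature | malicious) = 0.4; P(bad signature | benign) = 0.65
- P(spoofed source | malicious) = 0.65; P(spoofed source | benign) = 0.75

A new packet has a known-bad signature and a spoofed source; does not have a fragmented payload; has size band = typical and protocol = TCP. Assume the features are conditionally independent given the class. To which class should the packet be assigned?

malicious

malicious: 0.4 × 0.5 × 0.3 × (1−0.3) × 0.4 × 0.65 = 0.01092
benign: 0.6 × 0.15 × 0.55 × (1−0.65) × 0.65 × 0.75 = 0.0084459375
Highest score → malicious.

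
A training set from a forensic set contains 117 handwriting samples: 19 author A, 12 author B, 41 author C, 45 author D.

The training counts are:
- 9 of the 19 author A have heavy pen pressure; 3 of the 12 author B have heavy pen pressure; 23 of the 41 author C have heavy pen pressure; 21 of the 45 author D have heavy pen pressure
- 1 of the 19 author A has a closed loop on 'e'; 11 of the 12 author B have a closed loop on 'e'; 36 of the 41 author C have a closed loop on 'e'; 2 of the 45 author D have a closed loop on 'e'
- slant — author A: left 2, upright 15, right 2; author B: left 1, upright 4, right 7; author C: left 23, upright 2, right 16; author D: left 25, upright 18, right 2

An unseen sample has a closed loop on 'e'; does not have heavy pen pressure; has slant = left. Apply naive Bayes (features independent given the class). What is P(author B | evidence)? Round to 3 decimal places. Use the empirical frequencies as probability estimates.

author A: (19/117) × (10/19) × (1/19) × (2/19) ≈ 0.000473518
author B: (12/117) × (9/12) × (11/12) × (1/12) ≈ 0.00587607
author C: (41/117) × (18/41) × (36/41) × (23/41) ≈ 0.0757791
author D: (45/117) × (24/45) × (2/45) × (25/45) ≈ 0.00506489
P(author B | x) = 0.00587607 / 0.087193578 ≈ 0.067

0.067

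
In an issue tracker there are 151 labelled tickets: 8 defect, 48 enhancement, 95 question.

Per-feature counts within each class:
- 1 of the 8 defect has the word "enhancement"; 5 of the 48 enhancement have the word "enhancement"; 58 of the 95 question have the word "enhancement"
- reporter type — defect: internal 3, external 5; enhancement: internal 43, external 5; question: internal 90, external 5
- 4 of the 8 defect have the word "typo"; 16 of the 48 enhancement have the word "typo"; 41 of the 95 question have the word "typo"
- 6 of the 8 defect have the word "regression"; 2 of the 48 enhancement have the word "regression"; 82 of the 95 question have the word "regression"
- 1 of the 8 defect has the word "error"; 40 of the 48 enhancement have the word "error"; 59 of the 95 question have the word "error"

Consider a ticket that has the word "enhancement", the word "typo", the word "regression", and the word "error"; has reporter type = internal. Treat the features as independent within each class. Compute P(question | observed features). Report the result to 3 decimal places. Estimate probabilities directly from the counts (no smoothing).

0.995

defect: (8/151) × (1/8) × (3/8) × (4/8) × (6/8) × (1/8) ≈ 0.000116411
enhancement: (48/151) × (5/48) × (43/48) × (16/48) × (2/48) × (40/48) ≈ 0.000343326
question: (95/151) × (58/95) × (90/95) × (41/95) × (82/95) × (59/95) ≈ 0.0841877
P(question | x) = 0.0841877 / 0.084647437 ≈ 0.995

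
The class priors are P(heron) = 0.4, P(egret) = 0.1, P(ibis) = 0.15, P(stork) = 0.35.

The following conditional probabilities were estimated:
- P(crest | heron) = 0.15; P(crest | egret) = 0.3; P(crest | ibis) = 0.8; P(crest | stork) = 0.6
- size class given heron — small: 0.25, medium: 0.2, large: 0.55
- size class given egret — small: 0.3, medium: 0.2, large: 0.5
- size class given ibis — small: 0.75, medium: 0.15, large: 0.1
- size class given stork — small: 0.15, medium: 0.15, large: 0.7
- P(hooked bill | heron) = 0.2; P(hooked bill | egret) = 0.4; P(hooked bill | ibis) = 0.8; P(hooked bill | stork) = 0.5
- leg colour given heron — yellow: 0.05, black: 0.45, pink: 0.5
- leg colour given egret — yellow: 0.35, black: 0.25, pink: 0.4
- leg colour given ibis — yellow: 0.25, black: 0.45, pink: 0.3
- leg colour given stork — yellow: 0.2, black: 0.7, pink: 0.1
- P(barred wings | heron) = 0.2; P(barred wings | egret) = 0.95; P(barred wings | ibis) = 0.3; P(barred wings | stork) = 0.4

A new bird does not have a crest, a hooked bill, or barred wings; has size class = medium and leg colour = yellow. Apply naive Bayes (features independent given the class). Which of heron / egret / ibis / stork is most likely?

heron: 0.4 × (1−0.15) × 0.2 × (1−0.2) × 0.05 × (1−0.2) = 0.002176
egret: 0.1 × (1−0.3) × 0.2 × (1−0.4) × 0.35 × (1−0.95) = 0.000147
ibis: 0.15 × (1−0.8) × 0.15 × (1−0.8) × 0.25 × (1−0.3) = 0.0001575
stork: 0.35 × (1−0.6) × 0.15 × (1−0.5) × 0.2 × (1−0.4) = 0.00126
Highest score → heron.

heron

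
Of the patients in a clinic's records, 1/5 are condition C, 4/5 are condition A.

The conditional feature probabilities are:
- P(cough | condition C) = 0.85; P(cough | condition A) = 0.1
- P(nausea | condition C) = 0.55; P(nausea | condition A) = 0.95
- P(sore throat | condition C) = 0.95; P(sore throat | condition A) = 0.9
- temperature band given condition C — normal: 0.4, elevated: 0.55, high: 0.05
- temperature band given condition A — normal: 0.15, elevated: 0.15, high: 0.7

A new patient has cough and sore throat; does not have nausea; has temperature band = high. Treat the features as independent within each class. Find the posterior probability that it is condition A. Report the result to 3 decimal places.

0.410

condition C: 0.2 × 0.85 × (1−0.55) × 0.95 × 0.05 = 0.00363375
condition A: 0.8 × 0.1 × (1−0.95) × 0.9 × 0.7 = 0.00252
P(condition A | x) = 0.00252 / 0.00615375 ≈ 0.410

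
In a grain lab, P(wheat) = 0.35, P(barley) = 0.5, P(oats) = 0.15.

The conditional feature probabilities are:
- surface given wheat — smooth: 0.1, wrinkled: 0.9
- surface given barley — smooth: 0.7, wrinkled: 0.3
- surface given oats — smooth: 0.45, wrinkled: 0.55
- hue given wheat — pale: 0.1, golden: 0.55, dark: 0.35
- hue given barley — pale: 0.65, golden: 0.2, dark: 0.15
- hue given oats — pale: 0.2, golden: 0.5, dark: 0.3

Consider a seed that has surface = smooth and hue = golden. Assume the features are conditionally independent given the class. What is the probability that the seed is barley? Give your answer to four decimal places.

0.5691

wheat: 0.35 × 0.1 × 0.55 = 0.01925
barley: 0.5 × 0.7 × 0.2 = 0.07
oats: 0.15 × 0.45 × 0.5 = 0.03375
P(barley | x) = 0.07 / 0.123 ≈ 0.5691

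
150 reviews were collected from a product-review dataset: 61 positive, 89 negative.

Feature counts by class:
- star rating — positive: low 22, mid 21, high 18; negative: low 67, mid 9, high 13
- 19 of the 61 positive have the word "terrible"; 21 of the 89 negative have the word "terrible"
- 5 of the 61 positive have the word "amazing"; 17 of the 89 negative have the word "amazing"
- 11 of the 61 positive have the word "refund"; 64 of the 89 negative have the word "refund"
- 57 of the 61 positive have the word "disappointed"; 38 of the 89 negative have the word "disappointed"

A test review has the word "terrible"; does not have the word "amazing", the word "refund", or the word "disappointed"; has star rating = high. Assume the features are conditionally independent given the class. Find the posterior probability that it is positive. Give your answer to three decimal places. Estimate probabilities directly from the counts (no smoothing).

0.409

positive: (61/150) × (18/61) × (19/61) × (56/61) × (50/61) × (4/61) ≈ 0.00184431
negative: (89/150) × (13/89) × (21/89) × (72/89) × (25/89) × (51/89) ≈ 0.0026629
P(positive | x) = 0.00184431 / 0.00450721 ≈ 0.409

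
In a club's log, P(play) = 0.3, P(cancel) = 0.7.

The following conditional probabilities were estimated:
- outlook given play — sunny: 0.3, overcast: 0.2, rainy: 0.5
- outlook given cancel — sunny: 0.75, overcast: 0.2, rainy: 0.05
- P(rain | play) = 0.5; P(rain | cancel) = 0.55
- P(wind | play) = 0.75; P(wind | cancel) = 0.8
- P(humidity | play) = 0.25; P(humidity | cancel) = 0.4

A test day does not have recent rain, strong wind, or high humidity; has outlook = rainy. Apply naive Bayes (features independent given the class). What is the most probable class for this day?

play

play: 0.3 × 0.5 × (1−0.5) × (1−0.75) × (1−0.25) = 0.0140625
cancel: 0.7 × 0.05 × (1−0.55) × (1−0.8) × (1−0.4) = 0.00189
Highest score → play.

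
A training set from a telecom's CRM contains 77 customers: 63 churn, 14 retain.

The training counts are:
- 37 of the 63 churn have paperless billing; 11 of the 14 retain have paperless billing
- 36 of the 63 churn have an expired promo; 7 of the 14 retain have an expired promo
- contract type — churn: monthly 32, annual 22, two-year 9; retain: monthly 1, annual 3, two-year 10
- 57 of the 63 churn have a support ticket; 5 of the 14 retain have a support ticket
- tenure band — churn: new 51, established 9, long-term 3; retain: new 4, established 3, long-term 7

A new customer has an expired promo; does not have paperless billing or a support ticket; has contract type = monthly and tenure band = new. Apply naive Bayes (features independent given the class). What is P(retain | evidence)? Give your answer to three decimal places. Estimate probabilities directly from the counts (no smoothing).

0.033

churn: (63/77) × (26/63) × (36/63) × (32/63) × (6/63) × (51/63) ≈ 0.00755604
retain: (14/77) × (3/14) × (7/14) × (1/14) × (9/14) × (4/14) ≈ 0.000255575
P(retain | x) = 0.000255575 / 0.007811615 ≈ 0.033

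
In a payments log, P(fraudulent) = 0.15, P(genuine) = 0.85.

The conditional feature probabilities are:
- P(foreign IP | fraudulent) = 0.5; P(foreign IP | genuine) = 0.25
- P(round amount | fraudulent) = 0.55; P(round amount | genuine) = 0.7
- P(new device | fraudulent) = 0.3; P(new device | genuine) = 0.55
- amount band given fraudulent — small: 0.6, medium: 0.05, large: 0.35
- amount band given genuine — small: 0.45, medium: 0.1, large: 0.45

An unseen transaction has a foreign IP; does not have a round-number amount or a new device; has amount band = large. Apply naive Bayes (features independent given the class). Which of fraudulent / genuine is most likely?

genuine

fraudulent: 0.15 × 0.5 × (1−0.55) × (1−0.3) × 0.35 = 0.00826875
genuine: 0.85 × 0.25 × (1−0.7) × (1−0.55) × 0.45 = 0.012909375
Highest score → genuine.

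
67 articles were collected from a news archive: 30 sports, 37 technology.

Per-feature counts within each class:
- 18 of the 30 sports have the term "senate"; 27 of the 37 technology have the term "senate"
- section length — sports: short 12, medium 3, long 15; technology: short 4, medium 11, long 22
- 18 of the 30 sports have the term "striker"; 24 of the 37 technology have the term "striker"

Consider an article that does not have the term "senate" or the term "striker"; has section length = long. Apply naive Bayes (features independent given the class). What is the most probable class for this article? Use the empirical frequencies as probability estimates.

sports: (30/67) × (12/30) × (15/30) × (12/30) ≈ 0.0358209
technology: (37/67) × (10/37) × (22/37) × (13/37) ≈ 0.0311808
Highest score → sports.

sports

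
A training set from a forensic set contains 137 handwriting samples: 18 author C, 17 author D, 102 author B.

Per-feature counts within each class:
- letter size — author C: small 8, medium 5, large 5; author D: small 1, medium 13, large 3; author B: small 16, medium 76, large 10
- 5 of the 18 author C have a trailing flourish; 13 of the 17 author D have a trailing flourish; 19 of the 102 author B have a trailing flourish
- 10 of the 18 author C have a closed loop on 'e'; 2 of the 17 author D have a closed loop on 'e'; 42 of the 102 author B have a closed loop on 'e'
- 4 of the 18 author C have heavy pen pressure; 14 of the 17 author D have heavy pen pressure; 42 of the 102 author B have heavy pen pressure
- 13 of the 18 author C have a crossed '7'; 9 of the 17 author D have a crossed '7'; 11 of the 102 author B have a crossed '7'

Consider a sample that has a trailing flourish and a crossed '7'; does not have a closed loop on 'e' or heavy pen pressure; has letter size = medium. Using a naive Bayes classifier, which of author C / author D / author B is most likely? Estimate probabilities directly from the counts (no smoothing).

author C: (18/137) × (5/18) × (5/18) × (8/18) × (14/18) × (13/18) ≈ 0.00253099
author D: (17/137) × (13/17) × (13/17) × (15/17) × (3/17) × (9/17) ≈ 0.00598171
author B: (102/137) × (76/102) × (19/102) × (60/102) × (60/102) × (11/102) ≈ 0.00385604
Highest score → author D.

author D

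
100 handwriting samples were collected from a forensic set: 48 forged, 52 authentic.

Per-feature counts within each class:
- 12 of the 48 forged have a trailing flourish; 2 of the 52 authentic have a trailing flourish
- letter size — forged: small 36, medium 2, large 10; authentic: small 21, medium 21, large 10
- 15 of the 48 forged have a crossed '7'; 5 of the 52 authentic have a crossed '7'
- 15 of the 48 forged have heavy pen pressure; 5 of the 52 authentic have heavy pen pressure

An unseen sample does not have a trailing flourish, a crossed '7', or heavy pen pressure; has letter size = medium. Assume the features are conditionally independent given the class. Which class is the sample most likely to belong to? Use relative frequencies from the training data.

forged: (48/100) × (36/48) × (2/48) × (33/48) × (33/48) = 0.00708984375
authentic: (52/100) × (50/52) × (21/52) × (47/52) × (47/52) ≈ 0.164959
Highest score → authentic.

authentic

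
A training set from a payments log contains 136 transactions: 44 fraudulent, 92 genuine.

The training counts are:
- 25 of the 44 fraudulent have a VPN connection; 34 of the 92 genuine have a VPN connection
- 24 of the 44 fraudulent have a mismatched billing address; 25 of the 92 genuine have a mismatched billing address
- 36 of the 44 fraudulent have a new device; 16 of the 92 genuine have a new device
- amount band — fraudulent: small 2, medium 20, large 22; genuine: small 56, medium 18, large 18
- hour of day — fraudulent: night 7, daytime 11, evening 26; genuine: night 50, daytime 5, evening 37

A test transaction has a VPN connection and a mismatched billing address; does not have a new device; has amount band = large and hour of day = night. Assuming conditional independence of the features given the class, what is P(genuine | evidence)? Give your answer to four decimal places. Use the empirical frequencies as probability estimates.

0.8045

fraudulent: (44/136) × (25/44) × (24/44) × (8/44) × (22/44) × (7/44) ≈ 0.00145015
genuine: (92/136) × (34/92) × (25/92) × (76/92) × (18/92) × (50/92) ≈ 0.0059674
P(genuine | x) = 0.0059674 / 0.00741755 ≈ 0.8045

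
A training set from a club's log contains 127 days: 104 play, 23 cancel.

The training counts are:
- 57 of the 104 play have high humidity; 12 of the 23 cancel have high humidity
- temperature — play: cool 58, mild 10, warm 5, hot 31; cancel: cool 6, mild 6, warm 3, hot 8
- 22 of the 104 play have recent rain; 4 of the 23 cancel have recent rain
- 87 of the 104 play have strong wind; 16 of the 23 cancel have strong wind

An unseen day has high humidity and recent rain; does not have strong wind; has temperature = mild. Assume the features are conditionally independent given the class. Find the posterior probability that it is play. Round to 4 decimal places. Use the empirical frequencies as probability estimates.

play: (104/127) × (57/104) × (10/104) × (22/104) × (17/104) ≈ 0.00149225
cancel: (23/127) × (12/23) × (6/23) × (4/23) × (7/23) ≈ 0.00130468
P(play | x) = 0.00149225 / 0.00279693 ≈ 0.5335

0.5335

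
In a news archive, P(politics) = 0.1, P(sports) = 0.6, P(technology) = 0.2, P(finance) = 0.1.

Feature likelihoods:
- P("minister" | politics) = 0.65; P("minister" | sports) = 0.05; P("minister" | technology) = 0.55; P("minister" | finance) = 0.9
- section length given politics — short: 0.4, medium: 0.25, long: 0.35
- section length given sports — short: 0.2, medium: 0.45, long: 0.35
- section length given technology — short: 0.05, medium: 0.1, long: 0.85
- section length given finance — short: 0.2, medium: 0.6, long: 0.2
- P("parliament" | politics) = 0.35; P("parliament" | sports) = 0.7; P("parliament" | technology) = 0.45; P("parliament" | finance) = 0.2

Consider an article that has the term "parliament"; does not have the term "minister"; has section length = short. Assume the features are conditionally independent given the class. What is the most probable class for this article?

politics: 0.1 × (1−0.65) × 0.4 × 0.35 = 0.0049
sports: 0.6 × (1−0.05) × 0.2 × 0.7 = 0.0798
technology: 0.2 × (1−0.55) × 0.05 × 0.45 = 0.002025
finance: 0.1 × (1−0.9) × 0.2 × 0.2 = 0.0004
Highest score → sports.

sports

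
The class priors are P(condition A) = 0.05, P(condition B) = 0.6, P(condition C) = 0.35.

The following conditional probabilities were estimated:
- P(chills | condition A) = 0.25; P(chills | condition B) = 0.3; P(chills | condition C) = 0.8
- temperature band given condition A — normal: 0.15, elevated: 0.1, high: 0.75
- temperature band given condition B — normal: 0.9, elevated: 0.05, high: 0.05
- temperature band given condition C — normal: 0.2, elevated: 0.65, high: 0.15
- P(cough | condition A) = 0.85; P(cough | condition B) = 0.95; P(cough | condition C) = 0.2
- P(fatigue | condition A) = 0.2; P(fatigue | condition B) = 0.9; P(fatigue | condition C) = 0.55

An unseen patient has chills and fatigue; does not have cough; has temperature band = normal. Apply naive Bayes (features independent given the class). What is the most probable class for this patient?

condition C

condition A: 0.05 × 0.25 × 0.15 × (1−0.85) × 0.2 = 0.00005625
condition B: 0.6 × 0.3 × 0.9 × (1−0.95) × 0.9 = 0.00729
condition C: 0.35 × 0.8 × 0.2 × (1−0.2) × 0.55 = 0.02464
Highest score → condition C.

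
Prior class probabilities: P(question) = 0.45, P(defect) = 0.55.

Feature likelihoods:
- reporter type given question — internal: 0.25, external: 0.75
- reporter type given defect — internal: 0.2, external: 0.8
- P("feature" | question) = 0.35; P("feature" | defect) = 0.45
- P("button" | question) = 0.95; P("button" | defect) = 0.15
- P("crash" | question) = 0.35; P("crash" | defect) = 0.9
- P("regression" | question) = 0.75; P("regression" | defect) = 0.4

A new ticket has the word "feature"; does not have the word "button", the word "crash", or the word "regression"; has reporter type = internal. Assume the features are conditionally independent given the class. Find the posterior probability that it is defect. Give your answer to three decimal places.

question: 0.45 × 0.25 × 0.35 × (1−0.95) × (1−0.35) × (1−0.75) = 0.000319921875
defect: 0.55 × 0.2 × 0.45 × (1−0.15) × (1−0.9) × (1−0.4) = 0.0025245
P(defect | x) = 0.0025245 / 0.002844421875 ≈ 0.888

0.888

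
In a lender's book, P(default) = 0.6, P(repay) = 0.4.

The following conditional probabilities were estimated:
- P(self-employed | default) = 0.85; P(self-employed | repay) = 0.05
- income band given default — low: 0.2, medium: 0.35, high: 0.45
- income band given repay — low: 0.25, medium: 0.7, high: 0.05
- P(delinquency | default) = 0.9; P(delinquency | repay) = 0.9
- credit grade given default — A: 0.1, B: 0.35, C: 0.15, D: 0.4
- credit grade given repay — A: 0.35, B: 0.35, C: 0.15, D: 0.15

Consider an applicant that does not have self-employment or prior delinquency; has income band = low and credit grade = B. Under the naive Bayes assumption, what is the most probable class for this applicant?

default: 0.6 × (1−0.85) × 0.2 × (1−0.9) × 0.35 = 0.00063
repay: 0.4 × (1−0.05) × 0.25 × (1−0.9) × 0.35 = 0.003325
Highest score → repay.

repay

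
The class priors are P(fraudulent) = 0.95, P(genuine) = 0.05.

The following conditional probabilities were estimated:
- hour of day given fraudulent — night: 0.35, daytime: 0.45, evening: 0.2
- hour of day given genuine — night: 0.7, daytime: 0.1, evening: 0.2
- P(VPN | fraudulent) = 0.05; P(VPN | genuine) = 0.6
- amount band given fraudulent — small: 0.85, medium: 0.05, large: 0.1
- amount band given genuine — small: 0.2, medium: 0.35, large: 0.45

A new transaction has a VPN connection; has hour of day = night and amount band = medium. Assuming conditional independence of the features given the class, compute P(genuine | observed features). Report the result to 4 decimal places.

0.8984

fraudulent: 0.95 × 0.35 × 0.05 × 0.05 = 0.00083125
genuine: 0.05 × 0.7 × 0.6 × 0.35 = 0.00735
P(genuine | x) = 0.00735 / 0.00818125 ≈ 0.8984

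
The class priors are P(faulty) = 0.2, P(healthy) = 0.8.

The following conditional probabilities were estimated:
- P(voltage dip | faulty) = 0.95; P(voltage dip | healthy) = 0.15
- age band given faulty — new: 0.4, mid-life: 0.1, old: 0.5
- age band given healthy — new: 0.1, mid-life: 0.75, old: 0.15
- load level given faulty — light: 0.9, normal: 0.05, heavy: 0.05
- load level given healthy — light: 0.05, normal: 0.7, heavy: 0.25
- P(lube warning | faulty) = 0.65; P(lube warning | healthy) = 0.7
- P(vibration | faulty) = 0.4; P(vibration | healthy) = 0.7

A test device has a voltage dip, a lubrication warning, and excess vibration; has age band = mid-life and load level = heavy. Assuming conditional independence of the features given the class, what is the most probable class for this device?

faulty: 0.2 × 0.95 × 0.1 × 0.05 × 0.65 × 0.4 = 0.000247
healthy: 0.8 × 0.15 × 0.75 × 0.25 × 0.7 × 0.7 = 0.011025
Highest score → healthy.

healthy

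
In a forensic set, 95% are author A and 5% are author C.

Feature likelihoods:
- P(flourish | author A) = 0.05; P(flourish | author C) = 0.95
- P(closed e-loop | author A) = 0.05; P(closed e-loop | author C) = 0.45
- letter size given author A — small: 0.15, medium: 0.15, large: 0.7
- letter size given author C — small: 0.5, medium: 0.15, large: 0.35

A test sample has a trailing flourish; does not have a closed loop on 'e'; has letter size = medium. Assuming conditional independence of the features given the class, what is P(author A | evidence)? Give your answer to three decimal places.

author A: 0.95 × 0.05 × (1−0.05) × 0.15 = 0.00676875
author C: 0.05 × 0.95 × (1−0.45) × 0.15 = 0.00391875
P(author A | x) = 0.00676875 / 0.0106875 ≈ 0.633

0.633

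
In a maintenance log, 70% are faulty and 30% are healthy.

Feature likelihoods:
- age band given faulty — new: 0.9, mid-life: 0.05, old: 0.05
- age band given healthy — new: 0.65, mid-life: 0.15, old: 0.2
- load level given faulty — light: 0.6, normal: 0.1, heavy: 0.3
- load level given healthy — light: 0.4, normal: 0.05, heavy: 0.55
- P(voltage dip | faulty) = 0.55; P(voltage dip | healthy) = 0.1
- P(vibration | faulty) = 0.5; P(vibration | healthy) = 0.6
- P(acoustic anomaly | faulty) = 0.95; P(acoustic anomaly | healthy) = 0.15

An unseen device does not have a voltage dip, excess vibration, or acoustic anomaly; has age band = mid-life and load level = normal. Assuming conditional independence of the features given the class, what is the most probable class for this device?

faulty: 0.7 × 0.05 × 0.1 × (1−0.55) × (1−0.5) × (1−0.95) = 0.000039375
healthy: 0.3 × 0.15 × 0.05 × (1−0.1) × (1−0.6) × (1−0.15) = 0.0006885
Highest score → healthy.

healthy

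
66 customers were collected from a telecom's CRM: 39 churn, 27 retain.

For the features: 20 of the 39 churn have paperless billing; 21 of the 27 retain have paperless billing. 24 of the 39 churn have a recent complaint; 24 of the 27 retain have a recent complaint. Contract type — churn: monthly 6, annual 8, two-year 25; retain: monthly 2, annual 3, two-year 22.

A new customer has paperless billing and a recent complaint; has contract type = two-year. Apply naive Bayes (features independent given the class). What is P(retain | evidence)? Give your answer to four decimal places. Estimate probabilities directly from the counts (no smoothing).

churn: (39/66) × (20/39) × (24/39) × (25/39) ≈ 0.119539
retain: (27/66) × (21/27) × (24/27) × (22/27) ≈ 0.230453
P(retain | x) = 0.230453 / 0.349992 ≈ 0.6585

0.6585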